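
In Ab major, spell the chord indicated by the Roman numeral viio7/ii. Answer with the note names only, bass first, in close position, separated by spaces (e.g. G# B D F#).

A C Eb Gb

viio7/ii is a secondary leading-tone chord. The target ii is Bb in Ab major; the applied chord is rooted a semitone below, on A.
Building a fully diminished seventh chord on A gives A-C-Eb-Gb.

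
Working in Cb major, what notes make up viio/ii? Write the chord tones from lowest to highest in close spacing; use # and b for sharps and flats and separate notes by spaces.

viio/ii is a secondary leading-tone chord. The target ii is Db in Cb major; the applied chord is rooted a semitone below, on C.
Building a diminished triad on C gives C-Eb-Gb.

C Eb Gb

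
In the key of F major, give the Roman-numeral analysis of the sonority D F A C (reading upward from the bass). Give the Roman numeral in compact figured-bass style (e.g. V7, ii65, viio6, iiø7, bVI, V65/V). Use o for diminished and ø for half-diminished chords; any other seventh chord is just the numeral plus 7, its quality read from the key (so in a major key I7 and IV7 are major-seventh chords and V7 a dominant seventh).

vi7

The pitches D-F-A-C form a minor seventh chord rooted on D.
In F major, D is the submediant; the diatonic minor seventh chord there is vi7.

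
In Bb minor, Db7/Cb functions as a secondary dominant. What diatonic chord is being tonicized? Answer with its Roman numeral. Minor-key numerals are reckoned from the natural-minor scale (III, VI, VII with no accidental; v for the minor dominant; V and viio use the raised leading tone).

VI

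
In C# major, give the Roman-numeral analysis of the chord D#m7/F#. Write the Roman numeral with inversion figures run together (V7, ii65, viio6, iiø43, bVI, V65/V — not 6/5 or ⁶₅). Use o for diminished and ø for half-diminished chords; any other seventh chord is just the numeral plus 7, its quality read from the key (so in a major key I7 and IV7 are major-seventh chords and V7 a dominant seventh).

The pitches D#-F#-A#-C# form a minor seventh chord rooted on D#.
D# is scale degree 2 in C# major, and a minor seventh chord on that degree is written ii7.
With F# in the bass the chord is in first inversion, so the figured bass is 65.

ii65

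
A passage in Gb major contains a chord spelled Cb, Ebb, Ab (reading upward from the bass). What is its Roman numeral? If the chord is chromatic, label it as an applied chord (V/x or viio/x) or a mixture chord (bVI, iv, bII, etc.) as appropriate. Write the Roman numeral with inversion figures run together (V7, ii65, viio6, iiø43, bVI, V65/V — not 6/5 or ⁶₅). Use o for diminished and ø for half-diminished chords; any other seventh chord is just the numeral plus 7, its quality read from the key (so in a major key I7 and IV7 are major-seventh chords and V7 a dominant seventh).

The pitches Ab-Cb-Ebb form a diminished triad rooted on Ab.
Ab is the second degree of Gb major. This is the diminished supertonic triad, borrowed from the parallel minor.
With Cb in the bass the chord is in first inversion, so the figured bass is 6.

iio6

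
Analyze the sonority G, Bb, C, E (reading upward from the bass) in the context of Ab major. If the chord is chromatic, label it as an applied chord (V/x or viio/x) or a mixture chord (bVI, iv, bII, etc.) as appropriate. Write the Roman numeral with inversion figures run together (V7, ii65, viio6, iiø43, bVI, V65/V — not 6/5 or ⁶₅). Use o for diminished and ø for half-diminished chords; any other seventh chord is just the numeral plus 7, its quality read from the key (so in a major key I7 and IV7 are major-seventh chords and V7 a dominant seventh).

V43/vi

Stacked in thirds the chord is C-E-G-Bb: a dominant seventh chord on C.
C is not a diatonic chord root with this quality in Ab major, but it lies a perfect fifth above F (vi), so the chord functions as an applied dominant of vi.
With G in the bass the chord is in second inversion, so the figured bass is 43.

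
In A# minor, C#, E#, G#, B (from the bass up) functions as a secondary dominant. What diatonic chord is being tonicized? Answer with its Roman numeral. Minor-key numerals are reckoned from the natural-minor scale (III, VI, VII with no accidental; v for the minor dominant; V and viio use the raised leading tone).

The chord is a dominant seventh chord on C#.
A dominant resolves down a perfect fifth: C# → F#. In A# minor, F# is scale degree 6, i.e. VI.

VI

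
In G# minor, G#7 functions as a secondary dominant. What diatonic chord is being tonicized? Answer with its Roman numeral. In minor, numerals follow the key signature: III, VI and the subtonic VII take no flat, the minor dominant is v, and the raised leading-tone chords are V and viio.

iv

The chord is a dominant seventh chord on G#.
A dominant resolves down a perfect fifth: G# → C#. In G# minor, C# is scale degree 4, i.e. iv.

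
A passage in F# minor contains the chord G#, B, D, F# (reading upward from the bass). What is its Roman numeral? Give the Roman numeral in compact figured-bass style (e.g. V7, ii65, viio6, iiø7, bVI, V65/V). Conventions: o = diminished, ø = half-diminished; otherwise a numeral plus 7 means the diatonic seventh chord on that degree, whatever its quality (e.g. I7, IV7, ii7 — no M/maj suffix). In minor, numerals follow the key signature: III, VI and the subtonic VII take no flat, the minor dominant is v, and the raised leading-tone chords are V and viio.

iiø7

The pitches G#-B-D-F# form a half-diminished seventh chord rooted on G#.
In F# minor, G# is the supertonic; the diatonic half-diminished seventh chord there is iiø7.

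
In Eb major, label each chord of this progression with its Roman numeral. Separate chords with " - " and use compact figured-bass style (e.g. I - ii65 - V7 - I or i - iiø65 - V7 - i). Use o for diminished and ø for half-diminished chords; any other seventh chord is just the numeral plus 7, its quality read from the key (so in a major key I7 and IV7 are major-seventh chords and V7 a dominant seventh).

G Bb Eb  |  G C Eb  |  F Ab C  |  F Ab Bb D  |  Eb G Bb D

G-Bb-Eb has root Eb, degree 1 in Eb major, so I6.
G-C-Eb has root C, degree 6 in Eb major, so vi64.
F-Ab-C: minor triad on F = scale degree 2 → ii.
F-Ab-Bb-D has root Bb, degree 5 in Eb major, so V43.
Eb-G-Bb-D: major seventh chord on Eb = scale degree 1 → I7.

I6 - vi64 - ii - V43 - I7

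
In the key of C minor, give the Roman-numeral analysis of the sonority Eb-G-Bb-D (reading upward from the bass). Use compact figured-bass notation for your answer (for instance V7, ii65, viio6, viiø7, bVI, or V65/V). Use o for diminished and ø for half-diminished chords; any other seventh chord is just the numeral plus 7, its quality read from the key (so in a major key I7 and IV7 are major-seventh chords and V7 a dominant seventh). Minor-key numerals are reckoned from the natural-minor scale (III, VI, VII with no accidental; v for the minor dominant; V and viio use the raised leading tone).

III7

Stacked in thirds the chord is Eb-G-Bb-D: a major seventh chord on Eb.
Eb is scale degree 3 in C minor, and a major seventh chord on that degree is written III7.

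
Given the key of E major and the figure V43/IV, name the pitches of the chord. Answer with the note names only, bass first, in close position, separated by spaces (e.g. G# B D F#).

B D E G#

The slash means an applied dominant: we want the dominant of IV. In E major, IV is A major, and its dominant is built on E.
Building a dominant seventh chord on E gives E-G#-B-D.
The figured bass 43 indicates second inversion, placing the fifth (B) in the bass: B-D-E-G#.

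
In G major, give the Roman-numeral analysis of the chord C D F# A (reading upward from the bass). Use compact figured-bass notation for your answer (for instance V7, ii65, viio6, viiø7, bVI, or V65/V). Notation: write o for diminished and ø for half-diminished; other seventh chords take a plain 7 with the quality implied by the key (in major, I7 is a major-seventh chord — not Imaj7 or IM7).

Stacked in thirds the chord is D-F#-A-C: a dominant seventh chord on D.
D is scale degree 5 in G major, and a dominant seventh chord on that degree is written V7.
With C in the bass the chord is in third inversion, so the figured bass is 42.

V42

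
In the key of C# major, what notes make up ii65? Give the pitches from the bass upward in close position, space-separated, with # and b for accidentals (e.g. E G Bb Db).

F# A# C# D#

The numeral's case and figure indicate a minor seventh chord. In C# major its root, scale degree 2, is D#.
Stacking thirds from D# gives D#-F#-A#-C#.
The figured bass 65 indicates first inversion, placing the third (F#) in the bass: F#-A#-C#-D#.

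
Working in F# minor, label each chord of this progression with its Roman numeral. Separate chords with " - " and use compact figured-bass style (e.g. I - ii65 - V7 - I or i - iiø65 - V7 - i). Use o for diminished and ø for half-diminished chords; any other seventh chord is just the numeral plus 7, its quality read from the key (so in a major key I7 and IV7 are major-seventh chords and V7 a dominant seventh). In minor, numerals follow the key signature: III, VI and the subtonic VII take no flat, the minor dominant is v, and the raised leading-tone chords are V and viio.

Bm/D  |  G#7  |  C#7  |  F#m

iv6 - V7/V - V7 - i

Bm/D: minor triad on B = scale degree 4 → iv6.
G#7: a dominant seventh chord on G#, the applied dominant of V → V7/V.
C#7: root C# is the dominant; dominant seventh chord there is V7.
F#m: minor triad on F# = scale degree 1 → i.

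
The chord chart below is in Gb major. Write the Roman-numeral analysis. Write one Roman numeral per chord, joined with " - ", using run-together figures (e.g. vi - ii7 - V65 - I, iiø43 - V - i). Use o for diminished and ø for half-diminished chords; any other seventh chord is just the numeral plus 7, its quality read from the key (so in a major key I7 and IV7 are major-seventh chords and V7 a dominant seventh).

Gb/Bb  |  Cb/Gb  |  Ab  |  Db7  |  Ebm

I6 - IV64 - V/V - V7 - vi

Gb/Bb: root Gb is the tonic; major triad there is I6.
Cb/Gb: major triad on Cb = scale degree 4 → IV64.
Ab: a major triad on Ab, the applied dominant of V → V/V.
Db7: root Db is the dominant; dominant seventh chord there is V7.
Ebm has root Eb, degree 6 in Gb major, so vi.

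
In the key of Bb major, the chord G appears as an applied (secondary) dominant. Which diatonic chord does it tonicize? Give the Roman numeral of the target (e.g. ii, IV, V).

The chord is a major triad on G.
A dominant resolves down a perfect fifth: G → C. In Bb major, C is scale degree 2, i.e. ii.

ii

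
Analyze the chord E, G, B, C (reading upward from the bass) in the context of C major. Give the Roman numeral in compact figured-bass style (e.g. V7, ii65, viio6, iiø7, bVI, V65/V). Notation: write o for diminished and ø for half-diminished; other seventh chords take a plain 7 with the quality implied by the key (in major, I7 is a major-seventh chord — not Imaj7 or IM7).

I65

Stacked in thirds the chord is C-E-G-B: a major seventh chord on C.
C is scale degree 1 in C major, and a major seventh chord on that degree is written I7.
With E in the bass the chord is in first inversion, so the figured bass is 65.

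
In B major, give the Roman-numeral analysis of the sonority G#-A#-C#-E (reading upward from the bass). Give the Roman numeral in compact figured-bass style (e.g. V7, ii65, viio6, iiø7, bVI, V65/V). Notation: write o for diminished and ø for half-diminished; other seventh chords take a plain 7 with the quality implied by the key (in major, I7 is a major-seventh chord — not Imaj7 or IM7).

viiø42

The pitches A#-C#-E-G# form a half-diminished seventh chord rooted on A#.
A# is scale degree 7 in B major, and a half-diminished seventh chord on that degree is written viiø7.
With G# in the bass the chord is in third inversion, so the figured bass is 42.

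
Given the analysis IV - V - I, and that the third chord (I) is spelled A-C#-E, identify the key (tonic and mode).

A major

I is given as A-C#-E — a major triad with root A.
If A is scale degree 1 and the mode makes that degree carry a major triad, the tonic is A and the mode is major.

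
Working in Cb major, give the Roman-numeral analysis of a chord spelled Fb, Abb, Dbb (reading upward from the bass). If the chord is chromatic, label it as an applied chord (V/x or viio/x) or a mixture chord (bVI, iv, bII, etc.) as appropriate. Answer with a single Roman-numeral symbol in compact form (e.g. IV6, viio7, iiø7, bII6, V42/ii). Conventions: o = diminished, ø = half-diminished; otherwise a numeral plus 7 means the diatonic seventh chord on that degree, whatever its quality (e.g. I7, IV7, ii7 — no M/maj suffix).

Stacked in thirds the chord is Dbb-Fb-Abb: a major triad on Dbb.
Dbb is the lowered second degree of Cb major (diatonic 2 would be Db). This is the Neapolitan sixth — a major triad on the lowered second degree, here in its customary first inversion.
With Fb in the bass the chord is in first inversion, so the figured bass is 6.

bII6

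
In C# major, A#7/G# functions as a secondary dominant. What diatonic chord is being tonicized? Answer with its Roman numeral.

ii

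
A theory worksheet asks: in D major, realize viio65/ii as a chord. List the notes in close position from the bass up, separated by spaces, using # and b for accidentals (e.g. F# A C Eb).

viio65/ii is a secondary leading-tone chord. The target ii is E in D major; the applied chord is rooted a semitone below, on D#.
Building a fully diminished seventh chord on D# gives D#-F#-A-C.
The figured bass 65 indicates first inversion, placing the third (F#) in the bass: F#-A-C-D#.

F# A C D#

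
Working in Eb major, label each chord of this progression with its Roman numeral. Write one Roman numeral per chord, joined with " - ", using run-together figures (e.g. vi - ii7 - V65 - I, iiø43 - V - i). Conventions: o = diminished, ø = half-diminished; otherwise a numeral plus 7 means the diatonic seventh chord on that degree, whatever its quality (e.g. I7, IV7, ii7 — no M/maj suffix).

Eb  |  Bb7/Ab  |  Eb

Eb has root Eb, degree 1 in Eb major, so I.
Bb7/Ab: dominant seventh chord on Bb = scale degree 5 → V42.
Eb: major triad on Eb = scale degree 1 → I.

I - V42 - I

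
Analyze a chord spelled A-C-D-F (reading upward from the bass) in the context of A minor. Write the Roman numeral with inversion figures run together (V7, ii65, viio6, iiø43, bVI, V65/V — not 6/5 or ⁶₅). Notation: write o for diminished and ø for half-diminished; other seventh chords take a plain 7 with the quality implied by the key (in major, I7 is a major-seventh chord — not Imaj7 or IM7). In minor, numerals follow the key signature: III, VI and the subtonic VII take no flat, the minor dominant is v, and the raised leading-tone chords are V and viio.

The pitches D-F-A-C form a minor seventh chord rooted on D.
D is scale degree 4 in A minor, and a minor seventh chord on that degree is written iv7.
With A in the bass the chord is in second inversion, so the figured bass is 43.

iv43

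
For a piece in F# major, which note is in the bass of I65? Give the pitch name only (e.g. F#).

A#

I in F# major has root F#; the chord is F#-A#-C#-E#.
The figure 65 means first inversion — the third is in the bass.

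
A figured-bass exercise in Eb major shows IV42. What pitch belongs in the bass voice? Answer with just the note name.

G

IV in Eb major has root Ab; the chord is Ab-C-Eb-G.
The figure 42 means third inversion — the seventh is in the bass.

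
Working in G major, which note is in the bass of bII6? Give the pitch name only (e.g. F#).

C

bII in G major has root Ab; the chord is Ab-C-Eb.
The figure 6 means first inversion — the third is in the bass.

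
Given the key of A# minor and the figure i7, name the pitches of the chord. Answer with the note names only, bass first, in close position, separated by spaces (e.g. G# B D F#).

A# C# E# G#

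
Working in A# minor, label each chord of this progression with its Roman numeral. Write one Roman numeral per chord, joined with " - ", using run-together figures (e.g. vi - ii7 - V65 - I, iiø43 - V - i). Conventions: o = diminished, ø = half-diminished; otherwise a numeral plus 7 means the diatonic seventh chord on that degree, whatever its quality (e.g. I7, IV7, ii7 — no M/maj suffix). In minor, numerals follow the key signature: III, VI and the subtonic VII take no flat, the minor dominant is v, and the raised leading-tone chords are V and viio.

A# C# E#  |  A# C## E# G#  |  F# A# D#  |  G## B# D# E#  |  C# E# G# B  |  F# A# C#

i - V7/iv - iv6 - V65 - V7/VI - VI

A#-C#-E# has root A#, degree 1 in A# minor, so i.
A#-C##-E#-G#: a dominant seventh chord on A#, the applied dominant of iv → V7/iv.
F#-A#-D#: minor triad on D# = scale degree 4 → iv6.
G##-B#-D#-E#: dominant seventh chord on E# = scale degree 5 → V65.
C#-E#-G#-B is the secondary dominant of VI (dominant seventh chord on C#): V7/VI.
F#-A#-C# has root F#, degree 6 in A# minor, so VI.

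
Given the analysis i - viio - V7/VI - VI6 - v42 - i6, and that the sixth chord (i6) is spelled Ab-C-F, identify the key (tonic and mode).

F minor

i6 is given as Ab-C-F — a minor triad with root F.
If F is scale degree 1 and the mode makes that degree carry a minor triad, the tonic is F and the mode is minor.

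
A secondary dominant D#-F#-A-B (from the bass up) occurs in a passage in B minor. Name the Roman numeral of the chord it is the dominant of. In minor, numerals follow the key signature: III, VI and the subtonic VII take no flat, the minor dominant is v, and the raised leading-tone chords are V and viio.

iv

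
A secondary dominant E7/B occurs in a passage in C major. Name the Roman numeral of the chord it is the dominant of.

vi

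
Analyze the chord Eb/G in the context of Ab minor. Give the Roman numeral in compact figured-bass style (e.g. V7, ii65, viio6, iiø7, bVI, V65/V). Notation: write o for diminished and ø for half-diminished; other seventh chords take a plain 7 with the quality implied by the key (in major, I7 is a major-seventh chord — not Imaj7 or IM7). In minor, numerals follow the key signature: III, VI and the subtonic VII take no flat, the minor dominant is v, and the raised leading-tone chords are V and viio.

V6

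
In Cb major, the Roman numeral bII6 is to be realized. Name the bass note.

Fb

bII in Cb major has root Dbb; the chord is Dbb-Fb-Abb.
The figure 6 means first inversion — the third is in the bass.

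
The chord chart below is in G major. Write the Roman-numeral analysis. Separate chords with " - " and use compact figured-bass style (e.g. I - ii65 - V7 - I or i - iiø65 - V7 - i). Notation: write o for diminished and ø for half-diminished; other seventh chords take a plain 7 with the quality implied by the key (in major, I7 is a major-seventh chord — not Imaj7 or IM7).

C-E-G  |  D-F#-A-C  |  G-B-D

C-E-G: major triad on C = scale degree 4 → IV.
D-F#-A-C: dominant seventh chord on D = scale degree 5 → V7.
G-B-D: major triad on G = scale degree 1 → I.

IV - V7 - I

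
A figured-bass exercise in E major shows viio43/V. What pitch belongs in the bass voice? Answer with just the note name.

The applied chord viio43/V is rooted on A#: A#-C#-E-G.
The figure 43 means second inversion — the fifth is in the bass.

E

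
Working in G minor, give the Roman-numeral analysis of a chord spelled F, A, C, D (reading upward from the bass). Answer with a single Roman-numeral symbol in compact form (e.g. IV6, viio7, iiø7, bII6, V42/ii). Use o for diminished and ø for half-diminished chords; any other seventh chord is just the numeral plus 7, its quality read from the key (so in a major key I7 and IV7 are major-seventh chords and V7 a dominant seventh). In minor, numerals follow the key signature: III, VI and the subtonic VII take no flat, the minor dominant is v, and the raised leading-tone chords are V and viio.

The pitches D-F-A-C form a minor seventh chord rooted on D.
D is scale degree 5 in G minor, and a minor seventh chord on that degree is written v7.
With F in the bass the chord is in first inversion, so the figured bass is 65.

v65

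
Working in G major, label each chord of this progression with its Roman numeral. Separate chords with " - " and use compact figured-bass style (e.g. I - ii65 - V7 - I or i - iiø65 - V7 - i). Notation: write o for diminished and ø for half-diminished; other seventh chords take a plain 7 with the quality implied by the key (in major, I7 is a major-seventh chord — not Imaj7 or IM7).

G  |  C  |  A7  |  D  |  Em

I - IV - V7/V - V - vi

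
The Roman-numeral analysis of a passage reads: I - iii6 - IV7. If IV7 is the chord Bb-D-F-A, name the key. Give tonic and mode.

F major

IV7 is given as Bb-D-F-A — a major seventh chord with root Bb.
If Bb is scale degree 4 and the mode makes that degree carry a major seventh chord, the tonic is F and the mode is major.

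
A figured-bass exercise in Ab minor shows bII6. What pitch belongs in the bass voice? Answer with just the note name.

bII in Ab minor has root Bbb; the chord is Bbb-Db-Fb.
The figure 6 means first inversion — the third is in the bass.

Db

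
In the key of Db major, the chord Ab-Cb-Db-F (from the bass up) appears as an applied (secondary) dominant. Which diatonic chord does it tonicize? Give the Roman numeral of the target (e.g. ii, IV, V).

The chord is a dominant seventh chord on Db.
A dominant resolves down a perfect fifth: Db → Gb. In Db major, Gb is scale degree 4, i.e. IV.

IV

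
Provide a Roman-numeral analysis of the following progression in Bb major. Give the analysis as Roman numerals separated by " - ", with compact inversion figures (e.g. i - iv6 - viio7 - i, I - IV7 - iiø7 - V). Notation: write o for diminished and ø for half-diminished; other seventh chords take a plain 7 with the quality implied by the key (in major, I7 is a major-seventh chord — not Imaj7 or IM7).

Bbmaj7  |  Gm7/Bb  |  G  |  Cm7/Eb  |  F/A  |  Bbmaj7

I7 - vi65 - V/ii - ii65 - V6 - I7

Bbmaj7: major seventh chord on Bb = scale degree 1 → I7.
Gm7/Bb: root G is the submediant; minor seventh chord there is vi65.
G: chromatic; G is V of ii, so V/ii.
Cm7/Eb: root C is the supertonic; minor seventh chord there is ii65.
F/A has root F, degree 5 in Bb major, so V6.
Bbmaj7 has root Bb, degree 1 in Bb major, so I7.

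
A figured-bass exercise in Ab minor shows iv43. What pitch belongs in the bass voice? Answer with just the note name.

iv in Ab minor has root Db; the chord is Db-Fb-Ab-Cb.
The figure 43 means second inversion — the fifth is in the bass.

Ab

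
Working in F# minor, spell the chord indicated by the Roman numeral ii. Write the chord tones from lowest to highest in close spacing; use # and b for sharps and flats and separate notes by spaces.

G# B D#

Scale degree 2 in F# minor is G#; here the chord built on it is altered to a minor triad. ii is the minor supertonic, borrowed from the parallel major (the Dorian ii).
So the chord is G#-B-D#, a minor triad.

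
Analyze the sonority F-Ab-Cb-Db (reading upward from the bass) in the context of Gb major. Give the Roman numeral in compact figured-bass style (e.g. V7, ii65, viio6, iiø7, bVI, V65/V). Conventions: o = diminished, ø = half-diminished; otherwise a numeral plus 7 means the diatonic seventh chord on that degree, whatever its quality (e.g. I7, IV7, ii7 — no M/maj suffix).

V65

The pitches Db-F-Ab-Cb form a dominant seventh chord rooted on Db.
Db is scale degree 5 in Gb major, and a dominant seventh chord on that degree is written V7.
With F in the bass the chord is in first inversion, so the figured bass is 65.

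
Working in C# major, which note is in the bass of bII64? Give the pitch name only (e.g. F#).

A

bII in C# major has root D; the chord is D-F#-A.
The figure 64 means second inversion — the fifth is in the bass.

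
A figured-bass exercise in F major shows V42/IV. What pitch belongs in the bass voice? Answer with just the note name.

Eb

The applied chord V42/IV is rooted on F: F-A-C-Eb.
The figure 42 means third inversion — the seventh is in the bass.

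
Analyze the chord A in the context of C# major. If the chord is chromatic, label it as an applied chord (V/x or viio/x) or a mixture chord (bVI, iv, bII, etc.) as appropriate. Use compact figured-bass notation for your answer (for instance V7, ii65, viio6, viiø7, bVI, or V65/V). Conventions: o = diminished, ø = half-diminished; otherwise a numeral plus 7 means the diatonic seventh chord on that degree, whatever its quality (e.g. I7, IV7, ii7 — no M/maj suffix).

Stacked in thirds the chord is A-C#-E: a major triad on A.
A is the lowered sixth degree of C# major (diatonic 6 would be A#). This is a major triad on the lowered sixth degree, borrowed from the parallel minor.

bVI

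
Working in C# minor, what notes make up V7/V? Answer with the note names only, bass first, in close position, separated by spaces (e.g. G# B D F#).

V7/V is a secondary dominant — the dominant seventh of V. V in C# minor is G#, so the applied chord's root is D#, a perfect fifth above.
Building a dominant seventh chord on D# gives D#-F##-A#-C#.

D# F## A# C#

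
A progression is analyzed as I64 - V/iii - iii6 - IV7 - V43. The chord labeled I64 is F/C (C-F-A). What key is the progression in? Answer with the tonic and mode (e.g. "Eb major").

F major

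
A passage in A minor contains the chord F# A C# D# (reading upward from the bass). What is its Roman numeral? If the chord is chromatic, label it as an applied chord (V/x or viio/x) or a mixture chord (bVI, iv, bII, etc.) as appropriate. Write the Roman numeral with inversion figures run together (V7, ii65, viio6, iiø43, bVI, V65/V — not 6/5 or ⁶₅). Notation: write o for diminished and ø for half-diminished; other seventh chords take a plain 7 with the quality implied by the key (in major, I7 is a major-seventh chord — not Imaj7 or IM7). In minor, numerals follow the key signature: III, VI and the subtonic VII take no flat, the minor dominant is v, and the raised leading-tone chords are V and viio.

Stacked in thirds the chord is D#-F#-A-C#: a half-diminished seventh chord on D#.
D# sits a half step below E (V in A minor); a diminished chord there is the applied leading-tone chord of V.
With F# in the bass the chord is in first inversion, so the figured bass is 65.

viiø65/V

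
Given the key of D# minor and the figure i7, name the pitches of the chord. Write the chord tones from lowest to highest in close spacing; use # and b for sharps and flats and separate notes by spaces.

D# F# A# C#

In D# minor, scale degree 1 is D#, and the diatonic chord built there is a minor seventh chord.
That chord is spelled D#-F#-A#-C#.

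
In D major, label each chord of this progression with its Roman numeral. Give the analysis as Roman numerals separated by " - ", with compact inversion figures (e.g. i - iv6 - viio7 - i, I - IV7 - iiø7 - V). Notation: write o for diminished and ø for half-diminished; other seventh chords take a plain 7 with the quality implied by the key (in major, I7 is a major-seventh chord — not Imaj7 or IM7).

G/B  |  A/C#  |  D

G/B: major triad on G = scale degree 4 → IV6.
A/C#: major triad on A = scale degree 5 → V6.
D has root D, degree 1 in D major, so I.

IV6 - V6 - I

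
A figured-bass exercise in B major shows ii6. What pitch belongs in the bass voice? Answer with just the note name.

ii in B major has root C#; the chord is C#-E-G#.
The figure 6 means first inversion — the third is in the bass.

E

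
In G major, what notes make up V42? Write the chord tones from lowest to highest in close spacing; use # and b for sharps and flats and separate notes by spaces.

C D F# A

In G major, the fifth degree is D, and the diatonic chord built there is a dominant seventh chord.
Stacking thirds from D gives D-F#-A-C.
With the 42 figure the chord is in third inversion; from the bass C upward in close position it reads C-D-F#-A.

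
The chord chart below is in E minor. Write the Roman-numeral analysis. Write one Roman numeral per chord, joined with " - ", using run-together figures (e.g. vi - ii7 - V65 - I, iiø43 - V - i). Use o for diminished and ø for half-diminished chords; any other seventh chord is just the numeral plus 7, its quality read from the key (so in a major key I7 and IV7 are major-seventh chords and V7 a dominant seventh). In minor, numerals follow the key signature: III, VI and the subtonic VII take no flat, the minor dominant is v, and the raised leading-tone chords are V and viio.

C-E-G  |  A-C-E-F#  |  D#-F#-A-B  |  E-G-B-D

VI - iiø65 - V65 - i7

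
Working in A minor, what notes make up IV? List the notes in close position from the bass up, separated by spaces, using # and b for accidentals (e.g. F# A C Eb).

D F# A

Scale degree 4 in A minor is D; here the chord built on it is altered to a major triad. IV is the major subdominant, borrowed from the parallel major.
So the chord is D-F#-A, a major triad.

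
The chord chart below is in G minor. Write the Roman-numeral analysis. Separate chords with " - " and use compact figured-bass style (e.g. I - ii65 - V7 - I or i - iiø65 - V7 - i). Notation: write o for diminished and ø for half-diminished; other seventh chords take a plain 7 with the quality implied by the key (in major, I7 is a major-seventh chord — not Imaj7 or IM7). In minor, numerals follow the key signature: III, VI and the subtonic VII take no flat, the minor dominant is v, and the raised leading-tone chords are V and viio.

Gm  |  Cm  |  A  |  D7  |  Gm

i - iv - V/V - V7 - i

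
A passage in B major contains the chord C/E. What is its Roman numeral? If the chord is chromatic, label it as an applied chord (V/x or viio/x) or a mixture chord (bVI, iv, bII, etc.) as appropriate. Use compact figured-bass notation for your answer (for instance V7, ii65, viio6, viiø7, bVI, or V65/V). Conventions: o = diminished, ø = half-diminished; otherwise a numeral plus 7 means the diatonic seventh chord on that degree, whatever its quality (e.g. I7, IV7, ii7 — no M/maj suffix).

The pitches C-E-G form a major triad rooted on C.
C is the lowered second degree of B major (diatonic 2 would be C#). This is the Neapolitan sixth — a major triad on the lowered second degree, here in its customary first inversion.
With E in the bass the chord is in first inversion, so the figured bass is 6.

bII6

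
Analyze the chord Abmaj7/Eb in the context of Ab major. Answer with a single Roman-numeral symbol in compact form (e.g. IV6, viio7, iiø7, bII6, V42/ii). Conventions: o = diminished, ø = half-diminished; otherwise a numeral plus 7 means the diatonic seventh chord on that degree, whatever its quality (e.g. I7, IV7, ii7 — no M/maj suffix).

The pitches Ab-C-Eb-G form a major seventh chord rooted on Ab.
In Ab major, Ab is the tonic; the diatonic major seventh chord there is I7.
With Eb in the bass the chord is in second inversion, so the figured bass is 43.

I43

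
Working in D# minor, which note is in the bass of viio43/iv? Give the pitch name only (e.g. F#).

The applied chord viio43/iv is rooted on F##: F##-A#-C#-E.
The figure 43 means second inversion — the fifth is in the bass.

C#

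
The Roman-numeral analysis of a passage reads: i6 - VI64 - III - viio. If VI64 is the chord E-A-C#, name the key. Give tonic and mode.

C# minor

VI64 is given as E-A-C# — a major triad with root A.
Counting down 5 scale steps from A places the tonic on C#; a major triad on degree 6 is diatonic only in minor.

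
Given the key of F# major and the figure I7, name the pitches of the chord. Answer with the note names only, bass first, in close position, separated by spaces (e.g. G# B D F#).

In F# major, the first degree is F#, and the diatonic chord built there is a major seventh chord.
Stacking thirds from F# gives F#-A#-C#-E#.

F# A# C# E#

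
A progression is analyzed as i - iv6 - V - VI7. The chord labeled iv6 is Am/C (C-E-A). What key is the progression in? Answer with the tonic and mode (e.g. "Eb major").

E minor

The chord Am/C is a minor triad rooted on A; its label is iv6.
iv6 on A implies A is the subdominant; that puts the tonic at E, and the lowercase numeral fits minor mode.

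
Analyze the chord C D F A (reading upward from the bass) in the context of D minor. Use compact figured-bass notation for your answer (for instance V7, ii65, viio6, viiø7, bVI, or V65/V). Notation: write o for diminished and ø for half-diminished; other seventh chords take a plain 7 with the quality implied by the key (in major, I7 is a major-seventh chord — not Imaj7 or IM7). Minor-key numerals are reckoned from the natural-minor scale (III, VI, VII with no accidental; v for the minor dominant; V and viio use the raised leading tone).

i42

Stacked in thirds the chord is D-F-A-C: a minor seventh chord on D.
In D minor, D is the tonic; the diatonic minor seventh chord there is i7.
With C in the bass the chord is in third inversion, so the figured bass is 42.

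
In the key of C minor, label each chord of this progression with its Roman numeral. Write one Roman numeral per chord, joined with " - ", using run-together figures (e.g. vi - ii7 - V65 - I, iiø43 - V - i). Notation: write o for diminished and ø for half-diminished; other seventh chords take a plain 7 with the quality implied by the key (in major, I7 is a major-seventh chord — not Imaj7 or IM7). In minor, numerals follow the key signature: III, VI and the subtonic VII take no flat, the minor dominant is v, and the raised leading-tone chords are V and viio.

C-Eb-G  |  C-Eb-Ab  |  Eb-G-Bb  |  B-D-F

i - VI6 - III - viio

C-Eb-G: root C is the tonic; minor triad there is i.
C-Eb-Ab: root Ab is the submediant; major triad there is VI6.
Eb-G-Bb: root Eb is the mediant; major triad there is III.
B-D-F: diminished triad on B = scale degree 7 → viio.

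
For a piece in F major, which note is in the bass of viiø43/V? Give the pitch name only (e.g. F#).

F

The applied chord viiø43/V is rooted on B: B-D-F-A.
The figure 43 means second inversion — the fifth is in the bass.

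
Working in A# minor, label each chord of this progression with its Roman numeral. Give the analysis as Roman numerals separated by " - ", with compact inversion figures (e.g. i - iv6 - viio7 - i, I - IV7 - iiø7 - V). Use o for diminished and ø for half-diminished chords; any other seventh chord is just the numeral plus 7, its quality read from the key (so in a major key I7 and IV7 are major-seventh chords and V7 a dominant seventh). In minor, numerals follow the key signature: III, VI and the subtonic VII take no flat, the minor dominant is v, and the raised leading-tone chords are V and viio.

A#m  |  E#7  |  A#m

i - V7 - i

A#m has root A#, degree 1 in A# minor, so i.
E#7: dominant seventh chord on E# = scale degree 5 → V7.
A#m: minor triad on A# = scale degree 1 → i.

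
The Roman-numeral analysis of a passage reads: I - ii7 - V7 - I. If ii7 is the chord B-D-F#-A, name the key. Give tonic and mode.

The chord Bm7 is a minor seventh chord rooted on B; its label is ii7.
Counting down one scale step from B places the tonic on A; a minor seventh chord on degree 2 is diatonic only in major.

A major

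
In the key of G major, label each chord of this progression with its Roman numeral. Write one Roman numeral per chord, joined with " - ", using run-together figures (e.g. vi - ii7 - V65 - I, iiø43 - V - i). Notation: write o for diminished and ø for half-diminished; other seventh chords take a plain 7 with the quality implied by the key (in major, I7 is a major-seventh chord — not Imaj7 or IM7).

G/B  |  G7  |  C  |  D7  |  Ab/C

I6 - V7/IV - IV - V7 - bII6

G/B: root G is the tonic; major triad there is I6.
G7: a dominant seventh chord on G, the applied dominant of IV → V7/IV.
C has root C, degree 4 in G major, so IV.
D7: dominant seventh chord on D = scale degree 5 → V7.
Ab/C: Ab with this quality isn't in the key; a major triad on b2 is the Neapolitan sixth, bII6 (third, C, in the bass — hence the 6).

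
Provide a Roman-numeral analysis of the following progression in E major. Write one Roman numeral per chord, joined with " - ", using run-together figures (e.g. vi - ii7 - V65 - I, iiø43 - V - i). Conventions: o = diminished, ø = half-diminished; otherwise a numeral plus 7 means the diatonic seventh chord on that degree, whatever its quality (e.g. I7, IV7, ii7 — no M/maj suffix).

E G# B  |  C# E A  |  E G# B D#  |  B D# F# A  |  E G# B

I - IV6 - I7 - V7 - I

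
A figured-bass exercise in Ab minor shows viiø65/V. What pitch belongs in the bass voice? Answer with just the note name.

The applied chord viiø65/V is rooted on D: D-F-Ab-C.
The figure 65 means first inversion — the third is in the bass.

F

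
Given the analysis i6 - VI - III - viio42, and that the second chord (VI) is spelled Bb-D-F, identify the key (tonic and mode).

D minor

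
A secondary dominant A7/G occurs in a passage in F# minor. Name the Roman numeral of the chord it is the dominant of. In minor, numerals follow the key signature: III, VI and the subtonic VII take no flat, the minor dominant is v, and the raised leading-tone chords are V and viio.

VI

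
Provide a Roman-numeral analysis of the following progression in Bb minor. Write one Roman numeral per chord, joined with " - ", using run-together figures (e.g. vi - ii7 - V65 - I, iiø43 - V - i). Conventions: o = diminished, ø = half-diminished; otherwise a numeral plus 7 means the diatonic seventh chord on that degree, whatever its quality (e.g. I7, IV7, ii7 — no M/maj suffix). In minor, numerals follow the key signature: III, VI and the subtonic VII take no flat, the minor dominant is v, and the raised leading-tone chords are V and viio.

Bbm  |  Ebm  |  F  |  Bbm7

i - iv - V - i7

Bbm has root Bb, degree 1 in Bb minor, so i.
Ebm: minor triad on Eb = scale degree 4 → iv.
F has root F, degree 5 in Bb minor, so V.
Bbm7 has root Bb, degree 1 in Bb minor, so i7.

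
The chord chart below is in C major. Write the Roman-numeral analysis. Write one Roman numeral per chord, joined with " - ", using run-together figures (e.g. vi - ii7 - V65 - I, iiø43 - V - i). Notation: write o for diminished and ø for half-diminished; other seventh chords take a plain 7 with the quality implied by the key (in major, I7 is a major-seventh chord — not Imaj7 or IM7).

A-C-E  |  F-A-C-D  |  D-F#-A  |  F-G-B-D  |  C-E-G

vi - ii65 - V/V - V42 - I

A-C-E: root A is the submediant; minor triad there is vi.
F-A-C-D: root D is the supertonic; minor seventh chord there is ii65.
D-F#-A: chromatic; D is V of V, so V/V.
F-G-B-D: dominant seventh chord on G = scale degree 5 → V42.
C-E-G: root C is the tonic; major triad there is I.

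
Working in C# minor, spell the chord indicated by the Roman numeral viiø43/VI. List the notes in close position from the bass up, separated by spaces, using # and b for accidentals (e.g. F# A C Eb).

D F# G# B

The slash marks an applied leading-tone chord: viio of VI. In C# minor, VI is A, so the leading tone to it is G#, a half step below.
Building a half-diminished seventh chord on G# gives G#-B-D-F#.
With the 43 figure the chord is in second inversion; from the bass D upward in close position it reads D-F#-G#-B.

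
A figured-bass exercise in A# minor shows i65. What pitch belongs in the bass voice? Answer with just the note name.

i in A# minor has root A#; the chord is A#-C#-E#-G#.
The figure 65 means first inversion — the third is in the bass.

C#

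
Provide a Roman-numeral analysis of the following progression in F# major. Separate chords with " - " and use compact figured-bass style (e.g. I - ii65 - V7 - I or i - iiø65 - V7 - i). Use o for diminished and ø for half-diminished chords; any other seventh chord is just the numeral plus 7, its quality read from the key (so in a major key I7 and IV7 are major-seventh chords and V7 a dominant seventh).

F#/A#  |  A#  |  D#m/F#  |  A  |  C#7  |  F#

I6 - V/vi - vi6 - bIII - V7 - I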